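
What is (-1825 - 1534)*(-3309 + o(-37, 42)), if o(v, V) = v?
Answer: 11239214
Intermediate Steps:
(-1825 - 1534)*(-3309 + o(-37, 42)) = (-1825 - 1534)*(-3309 - 37) = -3359*(-3346) = 11239214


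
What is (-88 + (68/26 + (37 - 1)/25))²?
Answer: 744307524/105625 ≈ 7046.7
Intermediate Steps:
(-88 + (68/26 + (37 - 1)/25))² = (-88 + (68*(1/26) + 36*(1/25)))² = (-88 + (34/13 + 36/25))² = (-88 + 1318/325)² = (-27282/325)² = 744307524/105625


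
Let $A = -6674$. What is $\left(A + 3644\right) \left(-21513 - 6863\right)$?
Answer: $85979280$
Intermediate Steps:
$\left(A + 3644\right) \left(-21513 - 6863\right) = \left(-6674 + 3644\right) \left(-21513 - 6863\right) = \left(-3030\right) \left(-28376\right) = 85979280$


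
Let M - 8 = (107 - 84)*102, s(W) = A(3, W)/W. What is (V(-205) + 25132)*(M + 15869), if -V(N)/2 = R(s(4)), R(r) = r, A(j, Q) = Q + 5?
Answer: 915796865/2 ≈ 4.5790e+8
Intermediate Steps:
A(j, Q) = 5 + Q
s(W) = (5 + W)/W
V(N) = -9/2 (V(N) = -2*(5 + 4)/4 = -9/2)
M = 2354 (M = 8 + (107 - 84)*102 = 8 + 23*102 = 8 + 2346 = 2354)
(V(-205) + 25132)*(M + 15869) = (-9/2 + 25132)*(2354 + 15869) = (50255/2)*18223 = 915796865/2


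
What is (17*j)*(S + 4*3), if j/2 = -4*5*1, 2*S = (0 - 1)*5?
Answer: -6460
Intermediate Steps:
S = -5/2 (S = ((0 - 1)*5)/2 = (-1*5)/2 = (½)*(-5) = -5/2 ≈ -2.5000)
j = -40 (j = 2*(-4*5*1) = 2*(-20*1) = 2*(-20) = -40)
(17*j)*(S + 4*3) = (17*(-40))*(-5/2 + 4*3) = -680*(-5/2 + 12) = -680*19/2 = -6460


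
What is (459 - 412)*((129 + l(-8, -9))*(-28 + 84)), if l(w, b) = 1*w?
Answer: 318472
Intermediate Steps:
l(w, b) = w
(459 - 412)*((129 + l(-8, -9))*(-28 + 84)) = (459 - 412)*((129 - 8)*(-28 + 84)) = 47*(121*56) = 47*6776 = 318472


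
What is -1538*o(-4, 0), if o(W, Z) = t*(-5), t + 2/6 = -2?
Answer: -53830/3 ≈ -17943.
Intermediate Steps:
t = -7/3 (t = -⅓ - 2 = -7/3 ≈ -2.3333)
o(W, Z) = 35/3 (o(W, Z) = -7/3*(-5) = 35/3)
-1538*o(-4, 0) = -1538*35/3 = -53830/3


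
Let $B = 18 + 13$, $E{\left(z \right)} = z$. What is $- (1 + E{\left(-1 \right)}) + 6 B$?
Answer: $186$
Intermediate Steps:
$B = 31$
$- (1 + E{\left(-1 \right)}) + 6 B = - (1 - 1) + 6 \cdot 31 = \left(-1\right) 0 + 186 = 0 + 186 = 186$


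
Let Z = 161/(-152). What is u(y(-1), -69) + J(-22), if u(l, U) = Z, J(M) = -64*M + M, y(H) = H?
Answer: 210511/152 ≈ 1384.9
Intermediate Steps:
Z = -161/152 (Z = 161*(-1/152) = -161/152 ≈ -1.0592)
J(M) = -63*M
u(l, U) = -161/152
u(y(-1), -69) + J(-22) = -161/152 - 63*(-22) = -161/152 + 1386 = 210511/152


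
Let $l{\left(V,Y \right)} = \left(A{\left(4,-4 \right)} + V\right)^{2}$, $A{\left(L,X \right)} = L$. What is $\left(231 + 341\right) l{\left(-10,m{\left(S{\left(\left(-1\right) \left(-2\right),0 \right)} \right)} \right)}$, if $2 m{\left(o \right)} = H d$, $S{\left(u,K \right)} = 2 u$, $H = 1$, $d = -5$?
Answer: $20592$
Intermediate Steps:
$m{\left(o \right)} = - \frac{5}{2}$ ($m{\left(o \right)} = \frac{1 \left(-5\right)}{2} = \frac{1}{2} \left(-5\right) = - \frac{5}{2}$)
$l{\left(V,Y \right)} = \left(4 + V\right)^{2}$
$\left(231 + 341\right) l{\left(-10,m{\left(S{\left(\left(-1\right) \left(-2\right),0 \right)} \right)} \right)} = \left(231 + 341\right) \left(4 - 10\right)^{2} = 572 \left(-6\right)^{2} = 572 \cdot 36 = 20592$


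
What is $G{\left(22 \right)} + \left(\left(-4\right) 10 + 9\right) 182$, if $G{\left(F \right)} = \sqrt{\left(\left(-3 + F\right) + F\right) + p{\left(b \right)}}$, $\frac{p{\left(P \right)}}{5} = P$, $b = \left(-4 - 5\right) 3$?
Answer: $-5642 + i \sqrt{94} \approx -5642.0 + 9.6954 i$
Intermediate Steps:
$b = -27$ ($b = \left(-9\right) 3 = -27$)
$p{\left(P \right)} = 5 P$
$G{\left(F \right)} = \sqrt{-138 + 2 F}$ ($G{\left(F \right)} = \sqrt{\left(\left(-3 + F\right) + F\right) + 5 \left(-27\right)} = \sqrt{\left(-3 + 2 F\right) - 135} = \sqrt{-138 + 2 F}$)
$G{\left(22 \right)} + \left(\left(-4\right) 10 + 9\right) 182 = \sqrt{-138 + 2 \cdot 22} + \left(\left(-4\right) 10 + 9\right) 182 = \sqrt{-138 + 44} + \left(-40 + 9\right) 182 = \sqrt{-94} - 5642 = i \sqrt{94} - 5642 = -5642 + i \sqrt{94}$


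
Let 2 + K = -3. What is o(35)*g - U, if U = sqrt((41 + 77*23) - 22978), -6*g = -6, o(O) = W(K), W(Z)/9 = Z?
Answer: -45 - I*sqrt(21166) ≈ -45.0 - 145.49*I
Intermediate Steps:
K = -5 (K = -2 - 3 = -5)
W(Z) = 9*Z
o(O) = -45 (o(O) = 9*(-5) = -45)
g = 1 (g = -1/6*(-6) = 1)
U = I*sqrt(21166) (U = sqrt((41 + 1771) - 22978) = sqrt(1812 - 22978) = sqrt(-21166) = I*sqrt(21166) ≈ 145.49*I)
o(35)*g - U = -45*1 - I*sqrt(21166) = -45 - I*sqrt(21166)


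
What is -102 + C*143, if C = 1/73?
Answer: -7303/73 ≈ -100.04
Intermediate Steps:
C = 1/73 ≈ 0.013699
-102 + C*143 = -102 + (1/73)*143 = -102 + 143/73 = -7303/73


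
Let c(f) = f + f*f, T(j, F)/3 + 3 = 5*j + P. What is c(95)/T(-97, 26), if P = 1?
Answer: -3040/487 ≈ -6.2423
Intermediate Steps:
T(j, F) = -6 + 15*j (T(j, F) = -9 + 3*(5*j + 1) = -9 + 3*(1 + 5*j) = -9 + (3 + 15*j) = -6 + 15*j)
c(f) = f + f**2
c(95)/T(-97, 26) = (95*(1 + 95))/(-6 + 15*(-97)) = (95*96)/(-6 - 1455) = 9120/(-1461) = 9120*(-1/1461) = -3040/487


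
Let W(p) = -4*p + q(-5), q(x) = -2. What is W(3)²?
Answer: 196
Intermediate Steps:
W(p) = -2 - 4*p (W(p) = -4*p - 2 = -2 - 4*p)
W(3)² = (-2 - 4*3)² = (-2 - 12)² = (-14)² = 196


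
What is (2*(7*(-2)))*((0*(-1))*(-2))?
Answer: 0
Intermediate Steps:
(2*(7*(-2)))*((0*(-1))*(-2)) = (2*(-14))*(0*(-2)) = -28*0 = 0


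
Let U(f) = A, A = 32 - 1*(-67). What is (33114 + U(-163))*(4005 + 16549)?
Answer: 682660002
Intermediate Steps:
A = 99 (A = 32 + 67 = 99)
U(f) = 99
(33114 + U(-163))*(4005 + 16549) = (33114 + 99)*(4005 + 16549) = 33213*20554 = 682660002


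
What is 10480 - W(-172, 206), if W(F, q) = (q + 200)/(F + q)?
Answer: 177957/17 ≈ 10468.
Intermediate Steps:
W(F, q) = (200 + q)/(F + q)
10480 - W(-172, 206) = 10480 - (200 + 206)/(-172 + 206) = 10480 - 406/34 = 10480 - 1*203/17 = 10480 - 203/17 = 177957/17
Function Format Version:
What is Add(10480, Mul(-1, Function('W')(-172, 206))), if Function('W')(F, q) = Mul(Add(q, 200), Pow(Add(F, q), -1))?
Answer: Rational(177957, 17) ≈ 10468.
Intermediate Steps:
Function('W')(F, q) = Mul(Pow(Add(F, q), -1), Add(200, q)) (Function('W')(F, q) = Mul(Add(200, q), Pow(Add(F, q), -1)) = Mul(Pow(Add(F, q), -1), Add(200, q)))
Add(10480, Mul(-1, Function('W')(-172, 206))) = Add(10480, Mul(-1, Mul(Pow(Add(-172, 206), -1), Add(200, 206)))) = Add(10480, Mul(-1, Mul(Pow(34, -1), 406))) = Add(10480, Mul(-1, Mul(Rational(1, 34), 406))) = Add(10480, Mul(-1, Rational(203, 17))) = Add(10480, Rational(-203, 17)) = Rational(177957, 17)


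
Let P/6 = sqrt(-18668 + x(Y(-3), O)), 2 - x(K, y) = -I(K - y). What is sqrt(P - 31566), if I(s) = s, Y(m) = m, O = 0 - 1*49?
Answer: sqrt(-31566 + 84*I*sqrt(95)) ≈ 2.304 + 177.68*I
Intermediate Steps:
O = -49 (O = 0 - 49 = -49)
x(K, y) = 2 + K - y (x(K, y) = 2 - (-1)*(K - y) = 2 - (y - K) = 2 + (K - y) = 2 + K - y)
P = 84*I*sqrt(95) (P = 6*sqrt(-18668 + (2 - 3 - 1*(-49))) = 6*sqrt(-18668 + (2 - 3 + 49)) = 6*sqrt(-18668 + 48) = 6*sqrt(-18620) = 6*(14*I*sqrt(95)) = 84*I*sqrt(95) ≈ 818.73*I)
sqrt(P - 31566) = sqrt(84*I*sqrt(95) - 31566) = sqrt(-31566 + 84*I*sqrt(95))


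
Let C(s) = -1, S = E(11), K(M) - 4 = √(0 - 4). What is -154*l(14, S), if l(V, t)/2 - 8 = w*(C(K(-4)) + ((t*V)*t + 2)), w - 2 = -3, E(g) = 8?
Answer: 273812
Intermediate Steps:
K(M) = 4 + 2*I (K(M) = 4 + √(0 - 4) = 4 + √(-4) = 4 + 2*I)
w = -1 (w = 2 - 3 = -1)
S = 8
l(V, t) = 14 - 2*V*t² (l(V, t) = 16 + 2*(-(-1 + ((t*V)*t + 2))) = 16 + 2*(-(-1 + ((V*t)*t + 2))) = 16 + 2*(-(-1 + (V*t² + 2))) = 16 + 2*(-(-1 + (2 + V*t²))) = 16 + 2*(-(1 + V*t²)) = 16 + 2*(-1 - V*t²) = 16 + (-2 - 2*V*t²) = 14 - 2*V*t²)
-154*l(14, S) = -154*(14 - 2*14*8²) = -154*(14 - 2*14*64) = -154*(14 - 1792) = -154*(-1778) = 273812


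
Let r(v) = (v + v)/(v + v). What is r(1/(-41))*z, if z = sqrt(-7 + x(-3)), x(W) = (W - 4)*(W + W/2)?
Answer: 7*sqrt(2)/2 ≈ 4.9497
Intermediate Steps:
x(W) = 3*W*(-4 + W)/2 (x(W) = (-4 + W)*(W + W*(1/2)) = (-4 + W)*(W + W/2) = (-4 + W)*(3*W/2) = 3*W*(-4 + W)/2)
r(v) = 1 (r(v) = (2*v)/((2*v)) = (2*v)*(1/(2*v)) = 1)
z = 7*sqrt(2)/2 (z = sqrt(-7 + (3/2)*(-3)*(-4 - 3)) = sqrt(-7 + (3/2)*(-3)*(-7)) = sqrt(-7 + 63/2) = sqrt(49/2) = 7*sqrt(2)/2 ≈ 4.9497)
r(1/(-41))*z = 1*(7*sqrt(2)/2) = 7*sqrt(2)/2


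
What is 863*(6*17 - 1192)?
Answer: -940670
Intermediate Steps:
863*(6*17 - 1192) = 863*(102 - 1192) = 863*(-1090) = -940670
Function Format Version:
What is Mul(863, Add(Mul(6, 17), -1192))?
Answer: -940670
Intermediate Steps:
Mul(863, Add(Mul(6, 17), -1192)) = Mul(863, Add(102, -1192)) = Mul(863, -1090) = -940670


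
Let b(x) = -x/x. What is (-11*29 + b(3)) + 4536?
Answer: 4216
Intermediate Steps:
b(x) = -1 (b(x) = -1*1 = -1)
(-11*29 + b(3)) + 4536 = (-11*29 - 1) + 4536 = (-319 - 1) + 4536 = -320 + 4536 = 4216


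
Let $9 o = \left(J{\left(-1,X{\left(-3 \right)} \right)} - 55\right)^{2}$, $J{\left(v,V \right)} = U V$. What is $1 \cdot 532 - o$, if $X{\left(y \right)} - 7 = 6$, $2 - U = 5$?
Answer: $- \frac{4048}{9} \approx -449.78$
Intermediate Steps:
$U = -3$ ($U = 2 - 5 = -3$)
$X{\left(y \right)} = 13$ ($X{\left(y \right)} = 7 + 6 = 13$)
$J{\left(v,V \right)} = - 3 V$
$o = \frac{8836}{9}$ ($o = \frac{\left(\left(-3\right) 13 - 55\right)^{2}}{9} = \frac{\left(-39 - 55\right)^{2}}{9} = \frac{\left(-94\right)^{2}}{9} = \frac{1}{9} \cdot 8836 = \frac{8836}{9} \approx 981.78$)
$1 \cdot 532 - o = 1 \cdot 532 - \frac{8836}{9} = 532 - \frac{8836}{9} = - \frac{4048}{9}$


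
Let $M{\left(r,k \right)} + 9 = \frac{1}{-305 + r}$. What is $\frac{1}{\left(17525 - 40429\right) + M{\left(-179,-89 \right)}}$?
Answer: $- \frac{484}{11089893} \approx -4.3643 \cdot 10^{-5}$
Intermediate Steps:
$M{\left(r,k \right)} = -9 + \frac{1}{-305 + r}$
$\frac{1}{\left(17525 - 40429\right) + M{\left(-179,-89 \right)}} = \frac{1}{\left(17525 - 40429\right) + \frac{2746 - -1611}{-305 - 179}} = \frac{1}{-22904 + \frac{2746 + 1611}{-484}} = \frac{1}{-22904 - \frac{4357}{484}} = \frac{1}{- \frac{11089893}{484}} = - \frac{484}{11089893}$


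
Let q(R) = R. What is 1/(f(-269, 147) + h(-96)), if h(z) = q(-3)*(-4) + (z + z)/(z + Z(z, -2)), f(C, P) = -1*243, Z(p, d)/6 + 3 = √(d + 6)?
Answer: -17/3895 ≈ -0.0043646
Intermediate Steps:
Z(p, d) = -18 + 6*√(6 + d) (Z(p, d) = -18 + 6*√(d + 6) = -18 + 6*√(6 + d))
f(C, P) = -243
h(z) = 12 + 2*z/(-6 + z) (h(z) = -3*(-4) + (z + z)/(z + (-18 + 6*√(6 - 2))) = 12 + (2*z)/(z + (-18 + 6*√4)) = 12 + (2*z)/(z + (-18 + 6*2)) = 12 + (2*z)/(z + (-18 + 12)) = 12 + (2*z)/(z - 6) = 12 + (2*z)/(-6 + z) = 12 + 2*z/(-6 + z))
1/(f(-269, 147) + h(-96)) = 1/(-243 + 2*(-36 + 7*(-96))/(-6 - 96)) = 1/(-243 + 2*(-36 - 672)/(-102)) = 1/(-243 + 2*(-1/102)*(-708)) = 1/(-243 + 236/17) = 1/(-3895/17) = -17/3895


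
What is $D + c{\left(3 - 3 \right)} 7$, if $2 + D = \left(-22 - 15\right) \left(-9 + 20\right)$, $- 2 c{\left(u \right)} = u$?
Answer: $-409$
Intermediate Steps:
$c{\left(u \right)} = - \frac{u}{2}$
$D = -409$ ($D = -2 + \left(-22 - 15\right) \left(-9 + 20\right) = -2 - 407 = -409$)
$D + c{\left(3 - 3 \right)} 7 = -409 + - \frac{3 - 3}{2} \cdot 7 = -409 + \left(- \frac{1}{2}\right) 0 \cdot 7 = -409 + 0 \cdot 7 = -409 + 0 = -409$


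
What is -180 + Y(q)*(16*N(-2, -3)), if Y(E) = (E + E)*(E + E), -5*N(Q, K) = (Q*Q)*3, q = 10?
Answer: -15540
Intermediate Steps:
N(Q, K) = -3*Q²/5 (N(Q, K) = -Q*Q*3/5 = -Q²*3/5 = -3*Q²/5)
Y(E) = 4*E² (Y(E) = (2*E)*(2*E) = 4*E²)
-180 + Y(q)*(16*N(-2, -3)) = -180 + (4*10²)*(16*(-⅗*(-2)²)) = -180 + (4*100)*(16*(-⅗*4)) = -180 + 400*(16*(-12/5)) = -180 + 400*(-192/5) = -180 - 15360 = -15540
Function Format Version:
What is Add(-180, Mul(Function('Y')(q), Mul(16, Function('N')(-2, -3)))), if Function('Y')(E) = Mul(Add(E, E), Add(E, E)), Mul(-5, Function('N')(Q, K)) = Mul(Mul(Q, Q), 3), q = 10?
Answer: -15540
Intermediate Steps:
Function('N')(Q, K) = Mul(Rational(-3, 5), Pow(Q, 2)) (Function('N')(Q, K) = Mul(Rational(-1, 5), Mul(Mul(Q, Q), 3)) = Mul(Rational(-1, 5), Mul(Pow(Q, 2), 3)) = Mul(Rational(-1, 5), Mul(3, Pow(Q, 2))) = Mul(Rational(-3, 5), Pow(Q, 2)))
Function('Y')(E) = Mul(4, Pow(E, 2)) (Function('Y')(E) = Mul(Mul(2, E), Mul(2, E)) = Mul(4, Pow(E, 2)))
Add(-180, Mul(Function('Y')(q), Mul(16, Function('N')(-2, -3)))) = Add(-180, Mul(Mul(4, Pow(10, 2)), Mul(16, Mul(Rational(-3, 5), Pow(-2, 2))))) = Add(-180, Mul(Mul(4, 100), Mul(16, Mul(Rational(-3, 5), 4)))) = Add(-180, Mul(400, Mul(16, Rational(-12, 5)))) = Add(-180, Mul(400, Rational(-192, 5))) = Add(-180, -15360) = -15540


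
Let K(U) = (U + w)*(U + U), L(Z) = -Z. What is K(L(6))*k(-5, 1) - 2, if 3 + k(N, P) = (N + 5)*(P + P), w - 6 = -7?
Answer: -254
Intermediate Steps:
w = -1 (w = 6 - 7 = -1)
k(N, P) = -3 + 2*P*(5 + N) (k(N, P) = -3 + (N + 5)*(P + P) = -3 + (5 + N)*(2*P) = -3 + 2*P*(5 + N))
K(U) = 2*U*(-1 + U) (K(U) = (U - 1)*(U + U) = (-1 + U)*(2*U) = 2*U*(-1 + U))
K(L(6))*k(-5, 1) - 2 = (2*(-1*6)*(-1 - 1*6))*(-3 + 10*1 + 2*(-5)*1) - 2 = (2*(-6)*(-1 - 6))*(-3 + 10 - 10) - 2 = (2*(-6)*(-7))*(-3) - 2 = 84*(-3) - 2 = -252 - 2 = -254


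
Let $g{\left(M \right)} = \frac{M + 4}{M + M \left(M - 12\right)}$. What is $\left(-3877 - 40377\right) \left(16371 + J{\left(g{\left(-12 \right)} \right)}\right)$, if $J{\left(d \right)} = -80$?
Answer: $-720941914$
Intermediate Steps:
$g{\left(M \right)} = \frac{4 + M}{M + M \left(-12 + M\right)}$
$\left(-3877 - 40377\right) \left(16371 + J{\left(g{\left(-12 \right)} \right)}\right) = \left(-3877 - 40377\right) \left(16371 - 80\right) = \left(-44254\right) 16291 = -720941914$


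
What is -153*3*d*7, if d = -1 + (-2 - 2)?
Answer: 16065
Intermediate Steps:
d = -5 (d = -1 - 4 = -5)
-153*3*d*7 = -153*3*(-5)*7 = -(-2295)*7 = -153*(-105) = 16065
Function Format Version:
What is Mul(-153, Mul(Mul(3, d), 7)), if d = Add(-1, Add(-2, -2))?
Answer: 16065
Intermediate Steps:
d = -5 (d = Add(-1, -4) = -5)
Mul(-153, Mul(Mul(3, d), 7)) = Mul(-153, Mul(Mul(3, -5), 7)) = Mul(-153, Mul(-15, 7)) = Mul(-153, -105) = 16065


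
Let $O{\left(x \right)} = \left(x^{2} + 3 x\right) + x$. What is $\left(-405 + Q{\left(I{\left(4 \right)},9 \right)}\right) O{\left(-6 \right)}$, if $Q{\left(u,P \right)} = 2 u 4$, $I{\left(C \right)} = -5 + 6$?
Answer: $-4764$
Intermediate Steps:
$I{\left(C \right)} = 1$
$O{\left(x \right)} = x^{2} + 4 x$
$Q{\left(u,P \right)} = 8 u$
$\left(-405 + Q{\left(I{\left(4 \right)},9 \right)}\right) O{\left(-6 \right)} = \left(-405 + 8 \cdot 1\right) \left(- 6 \left(4 - 6\right)\right) = \left(-405 + 8\right) \left(\left(-6\right) \left(-2\right)\right) = \left(-397\right) 12 = -4764$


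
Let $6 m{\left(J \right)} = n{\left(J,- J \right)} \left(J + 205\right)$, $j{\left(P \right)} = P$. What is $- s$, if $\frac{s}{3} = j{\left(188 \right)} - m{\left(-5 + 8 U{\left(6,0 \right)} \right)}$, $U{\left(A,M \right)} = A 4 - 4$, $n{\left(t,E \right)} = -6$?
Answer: $-1644$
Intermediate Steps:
$U{\left(A,M \right)} = -4 + 4 A$ ($U{\left(A,M \right)} = 4 A - 4 = -4 + 4 A$)
$m{\left(J \right)} = -205 - J$ ($m{\left(J \right)} = \frac{\left(-6\right) \left(J + 205\right)}{6} = \frac{\left(-6\right) \left(205 + J\right)}{6} = \frac{-1230 - 6 J}{6} = -205 - J$)
$s = 1644$ ($s = 3 \left(188 - \left(-205 - \left(-5 + 8 \left(-4 + 4 \cdot 6\right)\right)\right)\right) = 3 \left(188 - \left(-205 - \left(-5 + 8 \left(-4 + 24\right)\right)\right)\right) = 3 \left(188 - \left(-205 - \left(-5 + 8 \cdot 20\right)\right)\right) = 3 \left(188 - \left(-205 - \left(-5 + 160\right)\right)\right) = 3 \left(188 - \left(-205 - 155\right)\right) = 3 \left(188 - -360\right) = 3 \left(188 + 360\right) = 3 \cdot 548 = 1644$)
$- s = \left(-1\right) 1644 = -1644$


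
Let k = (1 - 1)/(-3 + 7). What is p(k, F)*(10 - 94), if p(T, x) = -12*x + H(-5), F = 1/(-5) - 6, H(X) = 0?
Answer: -31248/5 ≈ -6249.6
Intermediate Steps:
F = -31/5 (F = -⅕ - 6 = -31/5 ≈ -6.2000)
k = 0 (k = 0/4 = 0*(¼) = 0)
p(T, x) = -12*x (p(T, x) = -12*x + 0 = -12*x)
p(k, F)*(10 - 94) = (-12*(-31/5))*(10 - 94) = (372/5)*(-84) = -31248/5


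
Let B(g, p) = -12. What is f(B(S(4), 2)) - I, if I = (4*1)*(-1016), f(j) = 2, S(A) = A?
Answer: 4066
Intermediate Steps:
I = -4064 (I = 4*(-1016) = -4064)
f(B(S(4), 2)) - I = 2 - 1*(-4064) = 2 + 4064 = 4066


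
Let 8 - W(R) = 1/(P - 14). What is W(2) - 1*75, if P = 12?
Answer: -133/2 ≈ -66.500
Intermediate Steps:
W(R) = 17/2 (W(R) = 8 - 1/(12 - 14) = 8 - 1/(-2) = 8 - 1*(-½) = 8 + ½ = 17/2)
W(2) - 1*75 = 17/2 - 1*75 = 17/2 - 75 = -133/2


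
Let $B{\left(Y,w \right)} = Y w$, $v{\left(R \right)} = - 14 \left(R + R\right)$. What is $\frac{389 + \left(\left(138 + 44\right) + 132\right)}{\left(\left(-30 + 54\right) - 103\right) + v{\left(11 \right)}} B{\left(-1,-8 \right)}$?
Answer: $- \frac{5624}{387} \approx -14.532$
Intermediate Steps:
$v{\left(R \right)} = - 28 R$ ($v{\left(R \right)} = - 14 \cdot 2 R = - 28 R$)
$\frac{389 + \left(\left(138 + 44\right) + 132\right)}{\left(\left(-30 + 54\right) - 103\right) + v{\left(11 \right)}} B{\left(-1,-8 \right)} = \frac{389 + \left(\left(138 + 44\right) + 132\right)}{\left(\left(-30 + 54\right) - 103\right) - 308} \left(\left(-1\right) \left(-8\right)\right) = \frac{389 + \left(182 + 132\right)}{\left(24 - 103\right) - 308} \cdot 8 = \frac{389 + 314}{-79 - 308} \cdot 8 = \frac{703}{-387} \cdot 8 = 703 \left(- \frac{1}{387}\right) 8 = \left(- \frac{703}{387}\right) 8 = - \frac{5624}{387}$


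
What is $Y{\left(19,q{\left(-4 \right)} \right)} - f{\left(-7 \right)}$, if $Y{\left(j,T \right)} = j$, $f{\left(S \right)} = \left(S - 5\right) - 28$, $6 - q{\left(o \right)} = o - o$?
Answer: $59$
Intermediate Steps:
$q{\left(o \right)} = 6$ ($q{\left(o \right)} = 6 - \left(o - o\right) = 6 - 0 = 6 + 0 = 6$)
$f{\left(S \right)} = -33 + S$ ($f{\left(S \right)} = \left(-5 + S\right) - 28 = -33 + S$)
$Y{\left(19,q{\left(-4 \right)} \right)} - f{\left(-7 \right)} = 19 - \left(-33 - 7\right) = 19 - -40 = 19 + 40 = 59$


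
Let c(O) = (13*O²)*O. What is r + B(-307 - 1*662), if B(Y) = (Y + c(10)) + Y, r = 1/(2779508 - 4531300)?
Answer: 19378323103/1751792 ≈ 11062.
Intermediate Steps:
r = -1/1751792 (r = 1/(-1751792) = -1/1751792 ≈ -5.7084e-7)
c(O) = 13*O³
B(Y) = 13000 + 2*Y (B(Y) = (Y + 13*10³) + Y = (Y + 13*1000) + Y = (Y + 13000) + Y = (13000 + Y) + Y = 13000 + 2*Y)
r + B(-307 - 1*662) = -1/1751792 + (13000 + 2*(-307 - 1*662)) = -1/1751792 + (13000 + 2*(-307 - 662)) = -1/1751792 + (13000 + 2*(-969)) = -1/1751792 + (13000 - 1938) = -1/1751792 + 11062 = 19378323103/1751792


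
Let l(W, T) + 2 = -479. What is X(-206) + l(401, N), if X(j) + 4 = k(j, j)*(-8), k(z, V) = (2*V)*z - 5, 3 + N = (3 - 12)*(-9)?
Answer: -679421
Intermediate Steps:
N = 78 (N = -3 + (3 - 12)*(-9) = -3 - 9*(-9) = -3 + 81 = 78)
l(W, T) = -481 (l(W, T) = -2 - 479 = -481)
k(z, V) = -5 + 2*V*z (k(z, V) = 2*V*z - 5 = -5 + 2*V*z)
X(j) = 36 - 16*j² (X(j) = -4 + (-5 + 2*j*j)*(-8) = -4 + (-5 + 2*j²)*(-8) = -4 + (40 - 16*j²) = 36 - 16*j²)
X(-206) + l(401, N) = (36 - 16*(-206)²) - 481 = (36 - 16*42436) - 481 = (36 - 678976) - 481 = -678940 - 481 = -679421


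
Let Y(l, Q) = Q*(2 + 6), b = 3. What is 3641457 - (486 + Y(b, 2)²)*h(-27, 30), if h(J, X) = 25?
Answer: 3622907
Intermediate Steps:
Y(l, Q) = 8*Q (Y(l, Q) = Q*8 = 8*Q)
3641457 - (486 + Y(b, 2)²)*h(-27, 30) = 3641457 - (486 + (8*2)²)*25 = 3641457 - (486 + 16²)*25 = 3641457 - (486 + 256)*25 = 3641457 - 742*25 = 3641457 - 1*18550 = 3641457 - 18550 = 3622907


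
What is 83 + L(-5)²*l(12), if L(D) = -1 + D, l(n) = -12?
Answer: -349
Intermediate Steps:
83 + L(-5)²*l(12) = 83 + (-1 - 5)²*(-12) = 83 + (-6)²*(-12) = 83 + 36*(-12) = 83 - 432 = -349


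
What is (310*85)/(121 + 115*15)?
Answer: 13175/923 ≈ 14.274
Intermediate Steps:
(310*85)/(121 + 115*15) = 26350/(121 + 1725) = 26350/1846 = 26350*(1/1846) = 13175/923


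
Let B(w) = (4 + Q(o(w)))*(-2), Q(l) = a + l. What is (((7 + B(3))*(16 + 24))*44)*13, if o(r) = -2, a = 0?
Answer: 68640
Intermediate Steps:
Q(l) = l (Q(l) = 0 + l = l)
B(w) = -4 (B(w) = (4 - 2)*(-2) = 2*(-2) = -4)
(((7 + B(3))*(16 + 24))*44)*13 = (((7 - 4)*(16 + 24))*44)*13 = ((3*40)*44)*13 = (120*44)*13 = 5280*13 = 68640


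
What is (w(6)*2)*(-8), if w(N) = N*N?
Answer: -576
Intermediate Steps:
w(N) = N²
(w(6)*2)*(-8) = (6²*2)*(-8) = (36*2)*(-8) = 72*(-8) = -576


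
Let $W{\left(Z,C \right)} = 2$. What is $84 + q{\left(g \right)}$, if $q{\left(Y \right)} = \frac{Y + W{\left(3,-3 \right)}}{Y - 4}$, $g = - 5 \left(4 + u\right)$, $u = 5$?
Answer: $\frac{4159}{49} \approx 84.878$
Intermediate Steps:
$g = -45$ ($g = - 5 \left(4 + 5\right) = \left(-5\right) 9 = -45$)
$q{\left(Y \right)} = \frac{2 + Y}{-4 + Y}$ ($q{\left(Y \right)} = \frac{Y + 2}{Y - 4} = \frac{2 + Y}{-4 + Y}$)
$84 + q{\left(g \right)} = 84 + \frac{2 - 45}{-4 - 45} = 84 + \frac{1}{-49} \left(-43\right) = 84 - - \frac{43}{49} = 84 + \frac{43}{49} = \frac{4159}{49}$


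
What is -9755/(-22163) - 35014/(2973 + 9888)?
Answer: -650556227/285038343 ≈ -2.2823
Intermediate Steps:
-9755/(-22163) - 35014/(2973 + 9888) = -9755*(-1/22163) - 35014/12861 = 9755/22163 - 35014*1/12861 = 9755/22163 - 35014/12861 = -650556227/285038343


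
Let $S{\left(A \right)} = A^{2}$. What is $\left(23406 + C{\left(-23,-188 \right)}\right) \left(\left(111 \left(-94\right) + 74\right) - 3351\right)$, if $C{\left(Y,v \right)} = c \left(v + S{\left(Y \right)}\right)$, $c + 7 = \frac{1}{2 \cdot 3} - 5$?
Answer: $- \frac{1593560975}{6} \approx -2.6559 \cdot 10^{8}$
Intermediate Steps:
$c = - \frac{71}{6}$ ($c = -7 - \left(5 - \frac{1}{2 \cdot 3}\right) = -7 - \left(5 - \frac{1}{6}\right) = -7 + \left(\frac{1}{6} - 5\right) = -7 - \frac{29}{6} = - \frac{71}{6} \approx -11.833$)
$C{\left(Y,v \right)} = - \frac{71 v}{6} - \frac{71 Y^{2}}{6}$ ($C{\left(Y,v \right)} = - \frac{71 \left(v + Y^{2}\right)}{6} = - \frac{71 v}{6} - \frac{71 Y^{2}}{6}$)
$\left(23406 + C{\left(-23,-188 \right)}\right) \left(\left(111 \left(-94\right) + 74\right) - 3351\right) = \left(23406 - \left(- \frac{6674}{3} + \frac{71 \left(-23\right)^{2}}{6}\right)\right) \left(\left(111 \left(-94\right) + 74\right) - 3351\right) = \left(23406 + \left(\frac{6674}{3} - \frac{37559}{6}\right)\right) \left(\left(-10434 + 74\right) - 3351\right) = \left(23406 + \left(\frac{6674}{3} - \frac{37559}{6}\right)\right) \left(-10360 - 3351\right) = \left(23406 - \frac{24211}{6}\right) \left(-13711\right) = \frac{116225}{6} \left(-13711\right) = - \frac{1593560975}{6}$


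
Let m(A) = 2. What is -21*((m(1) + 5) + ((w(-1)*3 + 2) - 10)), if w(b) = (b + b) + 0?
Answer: 147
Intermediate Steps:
w(b) = 2*b (w(b) = 2*b + 0 = 2*b)
-21*((m(1) + 5) + ((w(-1)*3 + 2) - 10)) = -21*((2 + 5) + (((2*(-1))*3 + 2) - 10)) = -21*(7 + ((-2*3 + 2) - 10)) = -21*(7 + ((-6 + 2) - 10)) = -21*(7 + (-4 - 10)) = -21*(7 - 14) = -21*(-7) = 147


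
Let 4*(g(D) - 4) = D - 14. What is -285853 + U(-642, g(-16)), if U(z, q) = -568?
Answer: -286421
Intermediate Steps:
g(D) = ½ + D/4 (g(D) = 4 + (D - 14)/4 = 4 + (-14 + D)/4 = 4 + (-7/2 + D/4) = ½ + D/4)
-285853 + U(-642, g(-16)) = -285853 - 568 = -286421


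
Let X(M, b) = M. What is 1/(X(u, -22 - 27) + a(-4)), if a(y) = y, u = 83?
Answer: 1/79 ≈ 0.012658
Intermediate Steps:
1/(X(u, -22 - 27) + a(-4)) = 1/(83 - 4) = 1/79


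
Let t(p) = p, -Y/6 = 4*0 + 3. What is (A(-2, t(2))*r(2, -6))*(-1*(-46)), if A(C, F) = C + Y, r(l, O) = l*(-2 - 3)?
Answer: 9200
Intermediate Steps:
Y = -18 (Y = -6*(4*0 + 3) = -6*(0 + 3) = -6*3 = -18)
r(l, O) = -5*l (r(l, O) = l*(-5) = -5*l)
A(C, F) = -18 + C (A(C, F) = C - 18 = -18 + C)
(A(-2, t(2))*r(2, -6))*(-1*(-46)) = ((-18 - 2)*(-5*2))*(-1*(-46)) = -20*(-10)*46 = 200*46 = 9200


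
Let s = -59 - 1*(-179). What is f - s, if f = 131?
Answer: 11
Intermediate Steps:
s = 120 (s = -59 + 179 = 120)
f - s = 131 - 1*120 = 131 - 120 = 11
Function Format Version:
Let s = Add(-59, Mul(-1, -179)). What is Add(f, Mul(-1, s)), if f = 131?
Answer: 11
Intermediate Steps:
s = 120 (s = Add(-59, 179) = 120)
Add(f, Mul(-1, s)) = Add(131, Mul(-1, 120)) = Add(131, -120) = 11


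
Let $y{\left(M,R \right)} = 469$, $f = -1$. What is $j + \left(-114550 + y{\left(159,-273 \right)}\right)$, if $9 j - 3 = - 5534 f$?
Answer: $- \frac{1021192}{9} \approx -1.1347 \cdot 10^{5}$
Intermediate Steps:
$j = \frac{5537}{9}$ ($j = \frac{1}{3} + \frac{\left(-5534\right) \left(-1\right)}{9} = \frac{1}{3} + \frac{1}{9} \cdot 5534 = \frac{1}{3} + \frac{5534}{9} = \frac{5537}{9} \approx 615.22$)
$j + \left(-114550 + y{\left(159,-273 \right)}\right) = \frac{5537}{9} + \left(-114550 + 469\right) = \frac{5537}{9} - 114081 = - \frac{1021192}{9}$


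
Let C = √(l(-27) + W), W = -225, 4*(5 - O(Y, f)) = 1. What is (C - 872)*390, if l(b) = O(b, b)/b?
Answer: -340080 + 65*I*√72957/3 ≈ -3.4008e+5 + 5852.3*I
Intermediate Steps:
O(Y, f) = 19/4 (O(Y, f) = 5 - ¼*1 = 5 - ¼ = 19/4)
l(b) = 19/(4*b)
C = I*√72957/18 (C = √((19/4)/(-27) - 225) = √((19/4)*(-1/27) - 225) = √(-19/108 - 225) = √(-24319/108) = I*√72957/18 ≈ 15.006*I)
(C - 872)*390 = (I*√72957/18 - 872)*390 = (-872 + I*√72957/18)*390 = -340080 + 65*I*√72957/3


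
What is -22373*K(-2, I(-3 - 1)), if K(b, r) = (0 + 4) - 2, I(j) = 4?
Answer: -44746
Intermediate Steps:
K(b, r) = 2 (K(b, r) = 4 - 2 = 2)
-22373*K(-2, I(-3 - 1)) = -22373*2 = -44746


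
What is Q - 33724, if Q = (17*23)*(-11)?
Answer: -38025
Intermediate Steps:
Q = -4301 (Q = 391*(-11) = -4301)
Q - 33724 = -4301 - 33724 = -38025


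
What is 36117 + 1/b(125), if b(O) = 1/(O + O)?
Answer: 36367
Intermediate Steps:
b(O) = 1/(2*O)
36117 + 1/b(125) = 36117 + 1/((½)/125) = 36117 + 1/((½)*(1/125)) = 36117 + 1/(1/250) = 36117 + 250 = 36367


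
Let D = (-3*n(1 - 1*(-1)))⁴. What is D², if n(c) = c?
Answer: 1679616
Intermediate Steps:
D = 1296 (D = (-3*(1 - 1*(-1)))⁴ = (-3*(1 + 1))⁴ = (-3*2)⁴ = (-6)⁴ = 1296)
D² = 1296² = 1679616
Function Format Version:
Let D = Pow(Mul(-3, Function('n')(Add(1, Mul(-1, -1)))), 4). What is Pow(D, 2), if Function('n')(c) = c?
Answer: 1679616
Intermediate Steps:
D = 1296 (D = Pow(Mul(-3, Add(1, Mul(-1, -1))), 4) = Pow(Mul(-3, Add(1, 1)), 4) = Pow(Mul(-3, 2), 4) = Pow(-6, 4) = 1296)
Pow(D, 2) = Pow(1296, 2) = 1679616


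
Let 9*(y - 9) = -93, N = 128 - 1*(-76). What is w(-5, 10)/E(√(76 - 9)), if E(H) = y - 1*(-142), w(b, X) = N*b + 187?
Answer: -2499/422 ≈ -5.9218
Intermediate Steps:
N = 204 (N = 128 + 76 = 204)
y = -4/3 (y = 9 + (⅑)*(-93) = 9 - 31/3 = -4/3 ≈ -1.3333)
w(b, X) = 187 + 204*b (w(b, X) = 204*b + 187 = 187 + 204*b)
E(H) = 422/3 (E(H) = -4/3 - 1*(-142) = -4/3 + 142 = 422/3)
w(-5, 10)/E(√(76 - 9)) = (187 + 204*(-5))/(422/3) = (187 - 1020)*(3/422) = -833*3/422 = -2499/422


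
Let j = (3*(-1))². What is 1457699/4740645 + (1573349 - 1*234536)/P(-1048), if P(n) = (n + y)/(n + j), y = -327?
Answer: 1318873161548428/1303677375 ≈ 1.0117e+6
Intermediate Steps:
j = 9 (j = (-3)² = 9)
P(n) = (-327 + n)/(9 + n) (P(n) = (n - 327)/(n + 9) = (-327 + n)/(9 + n))
1457699/4740645 + (1573349 - 1*234536)/P(-1048) = 1457699/4740645 + (1573349 - 1*234536)/(((-327 - 1048)/(9 - 1048))) = 1457699*(1/4740645) + (1573349 - 234536)/((-1375/(-1039))) = 1457699/4740645 + 1338813/((-1/1039*(-1375))) = 1457699/4740645 + 1338813/(1375/1039) = 1457699/4740645 + 1338813*(1039/1375) = 1457699/4740645 + 1391026707/1375 = 1318873161548428/1303677375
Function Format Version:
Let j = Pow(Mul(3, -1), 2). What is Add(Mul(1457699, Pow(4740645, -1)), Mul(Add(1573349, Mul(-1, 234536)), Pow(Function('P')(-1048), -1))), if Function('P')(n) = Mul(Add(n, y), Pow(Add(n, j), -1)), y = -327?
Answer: Rational(1318873161548428, 1303677375) ≈ 1.0117e+6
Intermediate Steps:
j = 9 (j = Pow(-3, 2) = 9)
Function('P')(n) = Mul(Pow(Add(9, n), -1), Add(-327, n)) (Function('P')(n) = Mul(Add(n, -327), Pow(Add(n, 9), -1)) = Mul(Add(-327, n), Pow(Add(9, n), -1)) = Mul(Pow(Add(9, n), -1), Add(-327, n)))
Add(Mul(1457699, Pow(4740645, -1)), Mul(Add(1573349, Mul(-1, 234536)), Pow(Function('P')(-1048), -1))) = Add(Mul(1457699, Pow(4740645, -1)), Mul(Add(1573349, Mul(-1, 234536)), Pow(Mul(Pow(Add(9, -1048), -1), Add(-327, -1048)), -1))) = Add(Mul(1457699, Rational(1, 4740645)), Mul(Add(1573349, -234536), Pow(Mul(Pow(-1039, -1), -1375), -1))) = Add(Rational(1457699, 4740645), Mul(1338813, Pow(Mul(Rational(-1, 1039), -1375), -1))) = Add(Rational(1457699, 4740645), Mul(1338813, Pow(Rational(1375, 1039), -1))) = Add(Rational(1457699, 4740645), Mul(1338813, Rational(1039, 1375))) = Add(Rational(1457699, 4740645), Rational(1391026707, 1375)) = Rational(1318873161548428, 1303677375)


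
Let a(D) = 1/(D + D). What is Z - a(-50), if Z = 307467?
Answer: 30746701/100 ≈ 3.0747e+5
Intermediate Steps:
a(D) = 1/(2*D)
Z - a(-50) = 307467 - 1/(2*(-50)) = 307467 - (-1)/(2*50) = 307467 - 1*(-1/100) = 307467 + 1/100 = 30746701/100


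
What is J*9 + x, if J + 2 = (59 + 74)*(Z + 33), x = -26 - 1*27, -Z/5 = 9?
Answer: -14435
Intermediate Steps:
Z = -45 (Z = -5*9 = -45)
x = -53 (x = -26 - 27 = -53)
J = -1598 (J = -2 + (59 + 74)*(-45 + 33) = -2 + 133*(-12) = -2 - 1596 = -1598)
J*9 + x = -1598*9 - 53 = -14382 - 53 = -14435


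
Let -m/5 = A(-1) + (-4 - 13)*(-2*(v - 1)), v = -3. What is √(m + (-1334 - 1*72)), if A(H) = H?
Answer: I*√721 ≈ 26.851*I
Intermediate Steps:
m = 685 (m = -5*(-1 + (-4 - 13)*(-2*(-3 - 1))) = -5*(-1 - (-34)*(-4)) = -5*(-1 - 17*8) = -5*(-1 - 136) = -5*(-137) = 685)
√(m + (-1334 - 1*72)) = √(685 + (-1334 - 1*72)) = √(685 + (-1334 - 72)) = √(685 - 1406) = √(-721) = I*√721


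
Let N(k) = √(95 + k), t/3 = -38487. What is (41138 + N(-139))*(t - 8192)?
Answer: -5086837114 - 247306*I*√11 ≈ -5.0868e+9 - 8.2022e+5*I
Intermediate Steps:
t = -115461 (t = 3*(-38487) = -115461)
(41138 + N(-139))*(t - 8192) = (41138 + √(95 - 139))*(-115461 - 8192) = (41138 + √(-44))*(-123653) = (41138 + 2*I*√11)*(-123653) = -5086837114 - 247306*I*√11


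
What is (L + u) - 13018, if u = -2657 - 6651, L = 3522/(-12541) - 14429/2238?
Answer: -626807275433/28066758 ≈ -22333.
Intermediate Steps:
L = -188836325/28066758 (L = 3522*(-1/12541) - 14429*1/2238 = -3522/12541 - 14429/2238 = -188836325/28066758 ≈ -6.7281)
u = -9308
(L + u) - 13018 = (-188836325/28066758 - 9308) - 13018 = -261434219789/28066758 - 13018 = -626807275433/28066758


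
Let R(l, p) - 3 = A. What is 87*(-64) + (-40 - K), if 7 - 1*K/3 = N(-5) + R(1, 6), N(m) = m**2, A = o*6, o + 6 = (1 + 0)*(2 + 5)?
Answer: -5527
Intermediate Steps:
o = 1 (o = -6 + (1 + 0)*(2 + 5) = -6 + 1*7 = -6 + 7 = 1)
A = 6 (A = 1*6 = 6)
R(l, p) = 9 (R(l, p) = 3 + 6 = 9)
K = -81 (K = 21 - 3*((-5)**2 + 9) = 21 - 3*(25 + 9) = 21 - 3*34 = 21 - 102 = -81)
87*(-64) + (-40 - K) = 87*(-64) + (-40 - 1*(-81)) = -5568 + (-40 + 81) = -5568 + 41 = -5527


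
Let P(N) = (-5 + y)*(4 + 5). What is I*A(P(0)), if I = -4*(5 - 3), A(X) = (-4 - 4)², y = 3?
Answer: -512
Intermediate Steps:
P(N) = -18 (P(N) = (-5 + 3)*(4 + 5) = -2*9 = -18)
A(X) = 64 (A(X) = (-8)² = 64)
I = -8 (I = -4*2 = -8)
I*A(P(0)) = -8*64 = -512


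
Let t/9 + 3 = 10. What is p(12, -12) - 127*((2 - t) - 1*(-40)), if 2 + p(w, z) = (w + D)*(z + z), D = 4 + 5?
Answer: 2161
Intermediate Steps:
t = 63 (t = -27 + 9*10 = -27 + 90 = 63)
D = 9
p(w, z) = -2 + 2*z*(9 + w) (p(w, z) = -2 + (w + 9)*(z + z) = -2 + (9 + w)*(2*z) = -2 + 2*z*(9 + w))
p(12, -12) - 127*((2 - t) - 1*(-40)) = (-2 + 18*(-12) + 2*12*(-12)) - 127*((2 - 1*63) - 1*(-40)) = (-2 - 216 - 288) - 127*((2 - 63) + 40) = -506 - 127*(-61 + 40) = -506 - 127*(-21) = -506 + 2667 = 2161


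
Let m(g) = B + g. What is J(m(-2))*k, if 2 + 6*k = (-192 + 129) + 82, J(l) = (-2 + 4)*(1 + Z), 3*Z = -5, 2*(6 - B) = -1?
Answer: -34/9 ≈ -3.7778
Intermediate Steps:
B = 13/2 (B = 6 - 1/2*(-1) = 6 + 1/2 = 13/2 ≈ 6.5000)
Z = -5/3 (Z = (1/3)*(-5) = -5/3 ≈ -1.6667)
m(g) = 13/2 + g
J(l) = -4/3 (J(l) = (-2 + 4)*(1 - 5/3) = 2*(-2/3) = -4/3)
k = 17/6 (k = -1/3 + ((-192 + 129) + 82)/6 = -1/3 + (-63 + 82)/6 = -1/3 + (1/6)*19 = -1/3 + 19/6 = 17/6 ≈ 2.8333)
J(m(-2))*k = -4/3*17/6 = -34/9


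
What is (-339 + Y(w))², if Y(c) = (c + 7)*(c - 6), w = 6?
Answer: 114921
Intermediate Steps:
Y(c) = (-6 + c)*(7 + c) (Y(c) = (7 + c)*(-6 + c) = (-6 + c)*(7 + c))
(-339 + Y(w))² = (-339 + (-42 + 6 + 6²))² = (-339 + (-42 + 6 + 36))² = (-339 + 0)² = (-339)² = 114921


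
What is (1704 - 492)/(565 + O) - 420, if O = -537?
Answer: -2637/7 ≈ -376.71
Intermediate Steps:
(1704 - 492)/(565 + O) - 420 = (1704 - 492)/(565 - 537) - 420 = 1212/28 - 420 = 1212*(1/28) - 420 = 303/7 - 420 = -2637/7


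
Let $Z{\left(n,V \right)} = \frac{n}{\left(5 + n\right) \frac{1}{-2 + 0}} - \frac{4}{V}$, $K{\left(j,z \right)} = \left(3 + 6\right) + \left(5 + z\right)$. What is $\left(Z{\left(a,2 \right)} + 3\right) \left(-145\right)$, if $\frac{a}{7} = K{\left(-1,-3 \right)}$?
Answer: $\frac{5220}{41} \approx 127.32$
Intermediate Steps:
$K{\left(j,z \right)} = 14 + z$ ($K{\left(j,z \right)} = 9 + \left(5 + z\right) = 14 + z$)
$a = 77$ ($a = 7 \left(14 - 3\right) = 7 \cdot 11 = 77$)
$Z{\left(n,V \right)} = - \frac{4}{V} + \frac{n}{- \frac{5}{2} - \frac{n}{2}}$ ($Z{\left(n,V \right)} = \frac{n}{\left(5 + n\right) \frac{1}{-2}} - \frac{4}{V} = \frac{n}{\left(5 + n\right) \left(- \frac{1}{2}\right)} - \frac{4}{V} = \frac{n}{- \frac{5}{2} - \frac{n}{2}} - \frac{4}{V} = - \frac{4}{V} + \frac{n}{- \frac{5}{2} - \frac{n}{2}}$)
$\left(Z{\left(a,2 \right)} + 3\right) \left(-145\right) = \left(\frac{2 \left(-10 - 154 - 2 \cdot 77\right)}{2 \left(5 + 77\right)} + 3\right) \left(-145\right) = \left(2 \cdot \frac{1}{2} \cdot \frac{1}{82} \left(-10 - 154 - 154\right) + 3\right) \left(-145\right) = \left(2 \cdot \frac{1}{2} \cdot \frac{1}{82} \left(-318\right) + 3\right) \left(-145\right) = \left(- \frac{159}{41} + 3\right) \left(-145\right) = \left(- \frac{36}{41}\right) \left(-145\right) = \frac{5220}{41}$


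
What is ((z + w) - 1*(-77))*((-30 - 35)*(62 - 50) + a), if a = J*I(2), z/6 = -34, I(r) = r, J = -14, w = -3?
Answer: 105040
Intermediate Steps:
z = -204 (z = 6*(-34) = -204)
a = -28 (a = -14*2 = -28)
((z + w) - 1*(-77))*((-30 - 35)*(62 - 50) + a) = ((-204 - 3) - 1*(-77))*((-30 - 35)*(62 - 50) - 28) = (-207 + 77)*(-65*12 - 28) = -130*(-780 - 28) = -130*(-808) = 105040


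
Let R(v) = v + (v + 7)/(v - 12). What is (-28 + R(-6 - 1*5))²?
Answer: 797449/529 ≈ 1507.5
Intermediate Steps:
R(v) = v + (7 + v)/(-12 + v)
(-28 + R(-6 - 1*5))² = (-28 + (7 + (-6 - 1*5)² - 11*(-6 - 1*5))/(-12 + (-6 - 1*5)))² = (-28 + (7 + (-6 - 5)² - 11*(-6 - 5))/(-12 + (-6 - 5)))² = (-28 + (7 + (-11)² - 11*(-11))/(-12 - 11))² = (-28 + (7 + 121 + 121)/(-23))² = (-28 - 1/23*249)² = (-28 - 249/23)² = (-893/23)² = 797449/529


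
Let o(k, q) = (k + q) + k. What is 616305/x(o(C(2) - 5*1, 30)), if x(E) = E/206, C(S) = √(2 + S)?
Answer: 21159805/4 ≈ 5.2900e+6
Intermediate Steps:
o(k, q) = q + 2*k
x(E) = E/206 (x(E) = E*(1/206) = E/206)
616305/x(o(C(2) - 5*1, 30)) = 616305/(((30 + 2*(√(2 + 2) - 5*1))/206)) = 616305/(((30 + 2*(√4 - 5))/206)) = 616305/(((30 + 2*(2 - 5))/206)) = 616305/(((30 + 2*(-3))/206)) = 616305/(((30 - 6)/206)) = 616305/(((1/206)*24)) = 616305/(12/103) = 616305*(103/12) = 21159805/4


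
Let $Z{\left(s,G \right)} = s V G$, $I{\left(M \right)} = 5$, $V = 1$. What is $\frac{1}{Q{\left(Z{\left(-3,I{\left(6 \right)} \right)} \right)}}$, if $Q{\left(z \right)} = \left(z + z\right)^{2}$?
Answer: $\frac{1}{900} \approx 0.0011111$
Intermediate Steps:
$Z{\left(s,G \right)} = G s$ ($Z{\left(s,G \right)} = s 1 G = s G = G s$)
$Q{\left(z \right)} = 4 z^{2}$ ($Q{\left(z \right)} = \left(2 z\right)^{2} = 4 z^{2}$)
$\frac{1}{Q{\left(Z{\left(-3,I{\left(6 \right)} \right)} \right)}} = \frac{1}{4 \left(5 \left(-3\right)\right)^{2}} = \frac{1}{4 \left(-15\right)^{2}} = \frac{1}{4 \cdot 225} = \frac{1}{900}$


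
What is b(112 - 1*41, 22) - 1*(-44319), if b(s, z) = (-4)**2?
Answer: 44335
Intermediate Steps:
b(s, z) = 16
b(112 - 1*41, 22) - 1*(-44319) = 16 - 1*(-44319) = 16 + 44319 = 44335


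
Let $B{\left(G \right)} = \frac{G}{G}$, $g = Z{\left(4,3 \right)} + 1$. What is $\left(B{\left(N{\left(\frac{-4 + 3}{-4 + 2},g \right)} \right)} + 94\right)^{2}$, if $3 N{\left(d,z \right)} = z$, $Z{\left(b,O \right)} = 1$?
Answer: $9025$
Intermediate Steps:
$g = 2$ ($g = 1 + 1 = 2$)
$N{\left(d,z \right)} = \frac{z}{3}$
$B{\left(G \right)} = 1$
$\left(B{\left(N{\left(\frac{-4 + 3}{-4 + 2},g \right)} \right)} + 94\right)^{2} = \left(1 + 94\right)^{2} = 95^{2} = 9025$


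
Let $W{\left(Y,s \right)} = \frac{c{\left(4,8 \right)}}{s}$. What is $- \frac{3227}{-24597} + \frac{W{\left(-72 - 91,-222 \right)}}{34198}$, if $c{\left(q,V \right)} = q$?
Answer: $\frac{2041595302}{15561611811} \approx 0.13119$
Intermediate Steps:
$W{\left(Y,s \right)} = \frac{4}{s}$
$- \frac{3227}{-24597} + \frac{W{\left(-72 - 91,-222 \right)}}{34198} = - \frac{3227}{-24597} + \frac{4 \frac{1}{-222}}{34198} = \left(-3227\right) \left(- \frac{1}{24597}\right) + 4 \left(- \frac{1}{222}\right) \frac{1}{34198} = \frac{3227}{24597} - \frac{1}{1897989} = \frac{2041595302}{15561611811}$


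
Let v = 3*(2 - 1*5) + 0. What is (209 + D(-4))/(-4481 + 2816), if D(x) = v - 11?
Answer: -21/185 ≈ -0.11351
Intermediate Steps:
v = -9 (v = 3*(2 - 5) + 0 = 3*(-3) + 0 = -9 + 0 = -9)
D(x) = -20 (D(x) = -9 - 11 = -20)
(209 + D(-4))/(-4481 + 2816) = (209 - 20)/(-4481 + 2816) = 189/(-1665) = 189*(-1/1665) = -21/185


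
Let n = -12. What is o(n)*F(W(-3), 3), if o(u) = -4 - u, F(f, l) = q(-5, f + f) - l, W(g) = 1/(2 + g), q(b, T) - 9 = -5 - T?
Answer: 24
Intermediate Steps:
q(b, T) = 4 - T (q(b, T) = 9 + (-5 - T) = 4 - T)
F(f, l) = 4 - l - 2*f (F(f, l) = (4 - (f + f)) - l = (4 - 2*f) - l = 4 - l - 2*f)
o(n)*F(W(-3), 3) = (-4 - 1*(-12))*(4 - 1*3 - 2/(2 - 3)) = (-4 + 12)*(4 - 3 - 2/(-1)) = 8*(4 - 3 - 2*(-1)) = 8*(4 - 3 + 2) = 8*3 = 24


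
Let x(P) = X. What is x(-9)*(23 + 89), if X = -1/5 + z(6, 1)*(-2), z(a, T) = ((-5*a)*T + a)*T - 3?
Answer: 30128/5 ≈ 6025.6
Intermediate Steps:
z(a, T) = -3 + T*(a - 5*T*a) (z(a, T) = (-5*T*a + a)*T - 3 = (a - 5*T*a)*T - 3 = T*(a - 5*T*a) - 3 = -3 + T*(a - 5*T*a))
X = 269/5 (X = -1/5 + (-3 + 1*6 - 5*6*1**2)*(-2) = -1*1/5 + (-3 + 6 - 5*6*1)*(-2) = -1/5 + (-3 + 6 - 30)*(-2) = -1/5 - 27*(-2) = -1/5 + 54 = 269/5 ≈ 53.800)
x(P) = 269/5
x(-9)*(23 + 89) = 269*(23 + 89)/5 = (269/5)*112 = 30128/5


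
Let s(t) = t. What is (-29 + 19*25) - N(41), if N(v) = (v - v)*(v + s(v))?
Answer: 446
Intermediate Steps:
N(v) = 0 (N(v) = (v - v)*(v + v) = 0*(2*v) = 0)
(-29 + 19*25) - N(41) = (-29 + 19*25) - 1*0 = (-29 + 475) + 0 = 446 + 0 = 446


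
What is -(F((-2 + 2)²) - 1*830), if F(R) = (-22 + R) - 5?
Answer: 857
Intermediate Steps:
F(R) = -27 + R
-(F((-2 + 2)²) - 1*830) = -((-27 + (-2 + 2)²) - 1*830) = -((-27 + 0²) - 830) = -((-27 + 0) - 830) = -(-27 - 830) = -1*(-857) = 857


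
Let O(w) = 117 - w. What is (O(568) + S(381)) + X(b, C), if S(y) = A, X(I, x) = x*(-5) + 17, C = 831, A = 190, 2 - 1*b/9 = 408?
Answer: -4399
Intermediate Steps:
b = -3654 (b = 18 - 9*408 = 18 - 3672 = -3654)
X(I, x) = 17 - 5*x (X(I, x) = -5*x + 17 = 17 - 5*x)
S(y) = 190
(O(568) + S(381)) + X(b, C) = ((117 - 1*568) + 190) + (17 - 5*831) = ((117 - 568) + 190) + (17 - 4155) = (-451 + 190) - 4138 = -261 - 4138 = -4399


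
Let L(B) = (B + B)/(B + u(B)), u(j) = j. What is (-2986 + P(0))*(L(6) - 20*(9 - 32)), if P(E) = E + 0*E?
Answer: -1376546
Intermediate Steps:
P(E) = E (P(E) = E + 0 = E)
L(B) = 1 (L(B) = (B + B)/(B + B) = (2*B)/((2*B)) = (2*B)*(1/(2*B)) = 1)
(-2986 + P(0))*(L(6) - 20*(9 - 32)) = (-2986 + 0)*(1 - 20*(9 - 32)) = -2986*(1 - 20*(-23)) = -2986*(1 + 460) = -2986*461 = -1376546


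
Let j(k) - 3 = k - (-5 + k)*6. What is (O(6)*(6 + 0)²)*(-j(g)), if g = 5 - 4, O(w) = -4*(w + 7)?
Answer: 52416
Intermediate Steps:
O(w) = -28 - 4*w (O(w) = -4*(7 + w) = -28 - 4*w)
g = 1
j(k) = 33 - 5*k (j(k) = 3 + (k - (-5 + k)*6) = 3 + (k - (-30 + 6*k)) = 3 + (k + (30 - 6*k)) = 3 + (30 - 5*k) = 33 - 5*k)
(O(6)*(6 + 0)²)*(-j(g)) = ((-28 - 4*6)*(6 + 0)²)*(-(33 - 5*1)) = ((-28 - 24)*6²)*(-(33 - 5)) = (-52*36)*(-1*28) = -1872*(-28) = 52416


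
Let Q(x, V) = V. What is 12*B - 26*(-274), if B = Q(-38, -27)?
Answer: 6800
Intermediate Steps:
B = -27
12*B - 26*(-274) = 12*(-27) - 26*(-274) = -324 + 7124 = 6800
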